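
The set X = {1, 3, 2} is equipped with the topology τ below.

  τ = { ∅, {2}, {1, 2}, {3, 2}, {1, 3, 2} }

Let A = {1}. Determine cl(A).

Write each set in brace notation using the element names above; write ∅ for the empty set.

{1}

X∖A={3, 2}, int(X∖A)={3, 2}, hence cl(A)={1}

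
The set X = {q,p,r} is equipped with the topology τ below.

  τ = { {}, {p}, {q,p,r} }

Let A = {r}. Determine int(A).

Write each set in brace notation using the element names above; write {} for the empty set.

U open, U⊆A: {}. int(A) = ⋃ = {}

{}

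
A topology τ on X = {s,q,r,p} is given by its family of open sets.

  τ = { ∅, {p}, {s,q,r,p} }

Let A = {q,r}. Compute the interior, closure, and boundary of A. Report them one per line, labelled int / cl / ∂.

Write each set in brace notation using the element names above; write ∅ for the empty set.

int(A) = ∅
cl(A)  = {s,q,r}
∂A     = {s,q,r}

U open, U⊆A: ∅. int(A) = ⋃ = ∅
X∖A={s,p}, int(X∖A)={p}, hence cl(A)={s,q,r}
∂A: remove int from cl → {s,q,r}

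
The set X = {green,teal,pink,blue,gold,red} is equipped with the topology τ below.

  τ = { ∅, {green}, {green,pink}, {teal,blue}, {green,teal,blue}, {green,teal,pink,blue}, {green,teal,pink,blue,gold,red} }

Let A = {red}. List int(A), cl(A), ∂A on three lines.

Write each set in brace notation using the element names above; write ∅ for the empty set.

interior: largest open inside A is ∅ (from ∅)
cl via duality: int({green,teal,pink,blue,gold}) = {green,teal,pink,blue}, so X∖{green,teal,pink,blue} = {gold,red}
cl∖int = {gold,red}

int(A) = ∅
cl(A)  = {gold,red}
∂A     = {gold,red}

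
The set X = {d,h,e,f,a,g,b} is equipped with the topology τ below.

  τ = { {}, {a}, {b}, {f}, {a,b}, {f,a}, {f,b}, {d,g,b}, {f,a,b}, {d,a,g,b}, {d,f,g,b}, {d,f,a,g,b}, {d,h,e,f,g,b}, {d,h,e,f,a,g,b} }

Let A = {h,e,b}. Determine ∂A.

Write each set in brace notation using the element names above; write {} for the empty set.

interior: largest open inside A is {b} (from {}, {b})
cl via duality: int({d,f,a,g}) = {f,a}, so X∖{f,a} = {d,h,e,g,b}
cl∖int = {d,h,e,g}

{d,h,e,g}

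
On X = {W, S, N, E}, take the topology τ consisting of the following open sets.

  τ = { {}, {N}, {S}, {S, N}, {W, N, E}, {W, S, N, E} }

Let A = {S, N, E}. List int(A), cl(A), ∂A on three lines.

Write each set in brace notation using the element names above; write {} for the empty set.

U open, U⊆A: {}, {S}, {N}, {S, N}. int(A) = ⋃ = {S, N}
X∖A={W}, int(X∖A)={}, hence cl(A)={W, S, N, E}
∂A: remove int from cl → {W, E}

int(A) = {S, N}
cl(A)  = {W, S, N, E}
∂A     = {W, E}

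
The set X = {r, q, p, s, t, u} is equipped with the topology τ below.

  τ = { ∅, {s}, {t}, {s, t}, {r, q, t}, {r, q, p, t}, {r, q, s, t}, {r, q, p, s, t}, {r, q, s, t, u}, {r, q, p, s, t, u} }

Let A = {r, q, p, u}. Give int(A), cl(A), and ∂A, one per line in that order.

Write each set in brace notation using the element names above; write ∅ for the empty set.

int(A) = ∅
cl(A)  = {r, q, p, u}
∂A     = {r, q, p, u}

open subsets of A: ∅; so int(A) = ∅
closure: X∖int(X∖A) = X∖{s, t} = {r, q, p, u}
∂A = {r, q, p, u} minus ∅ = {r, q, p, u}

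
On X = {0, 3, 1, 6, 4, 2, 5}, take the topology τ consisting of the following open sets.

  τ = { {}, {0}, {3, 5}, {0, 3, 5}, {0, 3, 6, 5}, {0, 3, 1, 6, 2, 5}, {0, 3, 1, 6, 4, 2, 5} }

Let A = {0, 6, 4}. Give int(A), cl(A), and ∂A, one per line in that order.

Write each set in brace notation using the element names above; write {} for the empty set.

interior: largest open inside A is {0} (from {}, {0})
cl via duality: int({3, 1, 2, 5}) = {3, 5}, so X∖{3, 5} = {0, 1, 6, 4, 2}
cl∖int = {1, 6, 4, 2}

int(A) = {0}
cl(A)  = {0, 1, 6, 4, 2}
∂A     = {1, 6, 4, 2}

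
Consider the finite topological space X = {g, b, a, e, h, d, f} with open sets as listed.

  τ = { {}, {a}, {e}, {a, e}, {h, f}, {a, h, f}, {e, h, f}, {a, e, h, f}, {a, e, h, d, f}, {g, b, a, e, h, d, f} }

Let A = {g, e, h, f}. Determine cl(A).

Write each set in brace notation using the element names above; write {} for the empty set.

{g, b, e, h, d, f}

closure: X∖int(X∖A) = X∖{a} = {g, b, e, h, d, f}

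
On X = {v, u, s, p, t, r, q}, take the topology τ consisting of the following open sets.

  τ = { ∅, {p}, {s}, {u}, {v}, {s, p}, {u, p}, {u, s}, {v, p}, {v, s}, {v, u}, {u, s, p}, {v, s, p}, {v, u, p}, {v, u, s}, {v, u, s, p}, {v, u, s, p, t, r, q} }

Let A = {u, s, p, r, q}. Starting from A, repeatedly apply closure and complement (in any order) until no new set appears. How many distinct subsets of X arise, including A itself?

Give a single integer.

6

complement {v, t}; its interior {v}; cl(A) = X∖{v} = {u, s, p, t, r, q}
With k = closure, c = complement:
  1. A     = {u, s, p, r, q}
  2. kA    = {u, s, p, t, r, q}
  3. cA    = {v, t}
  4. ckA   = {v}
  5. kcA   = {v, t, r, q}
  6. ckcA  = {u, s, p}
k, c of each give nothing new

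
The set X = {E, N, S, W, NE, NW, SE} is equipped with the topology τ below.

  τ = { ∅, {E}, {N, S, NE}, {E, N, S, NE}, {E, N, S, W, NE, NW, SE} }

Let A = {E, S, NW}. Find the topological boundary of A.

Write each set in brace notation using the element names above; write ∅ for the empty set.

opens ⊆ A: ∅, {E}; union → int = {E}
complement {N, W, NE, SE}; its interior ∅; cl(A) = X∖∅ = {E, N, S, W, NE, NW, SE}
boundary = {E, N, S, W, NE, NW, SE} ∖ {E} = {N, S, W, NE, NW, SE}

{N, S, W, NE, NW, SE}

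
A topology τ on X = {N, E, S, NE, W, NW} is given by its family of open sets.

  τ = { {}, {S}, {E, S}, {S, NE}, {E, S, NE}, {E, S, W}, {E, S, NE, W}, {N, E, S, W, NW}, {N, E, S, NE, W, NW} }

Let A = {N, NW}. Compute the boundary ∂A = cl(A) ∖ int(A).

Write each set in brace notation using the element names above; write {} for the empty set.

{N, NW}

open subsets of A: {}; so int(A) = {}
closure: X∖int(X∖A) = X∖{E, S, NE, W} = {N, NW}
∂A = {N, NW} minus {} = {N, NW}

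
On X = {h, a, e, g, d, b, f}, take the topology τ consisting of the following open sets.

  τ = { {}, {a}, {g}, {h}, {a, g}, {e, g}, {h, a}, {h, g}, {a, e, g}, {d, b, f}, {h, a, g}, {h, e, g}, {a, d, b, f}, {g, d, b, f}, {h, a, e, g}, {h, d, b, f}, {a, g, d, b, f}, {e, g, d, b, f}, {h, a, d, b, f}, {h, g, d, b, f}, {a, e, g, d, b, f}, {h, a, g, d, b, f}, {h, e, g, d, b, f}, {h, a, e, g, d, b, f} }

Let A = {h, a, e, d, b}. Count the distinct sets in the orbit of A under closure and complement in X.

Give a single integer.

8

X∖A={g, f}, int(X∖A)={g}, hence cl(A)={h, a, e, d, b, f}
Orbit (k=closure, c=complement):
  1. A     = {h, a, e, d, b}
  2. kA    = {h, a, e, d, b, f}
  3. cA    = {g, f}
  4. ckA   = {g}
  5. kcA   = {e, g, d, b, f}
  6. kckA  = {e, g}
  7. ckcA  = {h, a}
  8. ckckA = {h, a, d, b, f}
(closed under both — stop)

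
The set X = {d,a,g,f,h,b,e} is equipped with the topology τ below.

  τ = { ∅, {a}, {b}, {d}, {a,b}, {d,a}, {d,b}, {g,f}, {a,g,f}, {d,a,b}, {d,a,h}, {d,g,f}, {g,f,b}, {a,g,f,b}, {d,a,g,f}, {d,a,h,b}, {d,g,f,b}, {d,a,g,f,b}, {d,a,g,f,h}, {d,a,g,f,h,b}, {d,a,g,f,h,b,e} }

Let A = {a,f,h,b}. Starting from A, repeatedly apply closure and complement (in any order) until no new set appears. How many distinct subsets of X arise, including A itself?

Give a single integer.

X∖A={d,g,e}, int(X∖A)={d}, hence cl(A)={a,g,f,h,b,e}
Orbit (k=closure, c=complement):
  1. A     = {a,f,h,b}
  2. kA    = {a,g,f,h,b,e}
  3. cA    = {d,g,e}
  4. ckA   = {d}
  5. kcA   = {d,g,f,h,e}
  6. kckA  = {d,h,e}
  7. ckcA  = {a,b}
  8. ckckA = {a,g,f,b}
  9. kckcA = {a,h,b,e}
  10. ckckcA = {d,g,f}
(closed under both — stop)

10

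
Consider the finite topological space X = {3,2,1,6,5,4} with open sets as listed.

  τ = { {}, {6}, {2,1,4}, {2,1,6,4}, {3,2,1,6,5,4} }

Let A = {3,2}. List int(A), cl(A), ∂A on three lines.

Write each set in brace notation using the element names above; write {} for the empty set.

int(A) = {}
cl(A)  = {3,2,1,5,4}
∂A     = {3,2,1,5,4}

interior: largest open inside A is {} (from {})
cl via duality: int({1,6,5,4}) = {6}, so X∖{6} = {3,2,1,5,4}
cl∖int = {3,2,1,5,4}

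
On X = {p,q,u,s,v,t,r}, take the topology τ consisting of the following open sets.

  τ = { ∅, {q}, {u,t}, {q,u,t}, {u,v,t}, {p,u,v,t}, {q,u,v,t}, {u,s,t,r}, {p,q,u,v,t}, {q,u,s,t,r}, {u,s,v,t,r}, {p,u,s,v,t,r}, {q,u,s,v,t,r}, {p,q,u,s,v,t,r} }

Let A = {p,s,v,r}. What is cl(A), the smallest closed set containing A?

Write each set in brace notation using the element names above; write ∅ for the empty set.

closure: X∖int(X∖A) = X∖{q,u,t} = {p,s,v,r}

{p,s,v,r}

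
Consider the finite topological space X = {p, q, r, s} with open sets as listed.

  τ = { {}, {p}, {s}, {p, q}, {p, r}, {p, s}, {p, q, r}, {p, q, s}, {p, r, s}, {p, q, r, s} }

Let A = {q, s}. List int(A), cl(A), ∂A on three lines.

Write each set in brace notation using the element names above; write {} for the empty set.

int(A) = {s}
cl(A)  = {q, s}
∂A     = {q}

open subsets of A: {}, {s}; so int(A) = {s}
closure: X∖int(X∖A) = X∖{p, r} = {q, s}
∂A = {q, s} minus {s} = {q}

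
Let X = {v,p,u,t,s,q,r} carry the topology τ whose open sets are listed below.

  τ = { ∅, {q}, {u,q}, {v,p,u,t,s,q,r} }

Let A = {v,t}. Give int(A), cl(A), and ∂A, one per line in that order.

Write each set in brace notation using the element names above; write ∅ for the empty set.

interior: largest open inside A is ∅ (from ∅)
cl via duality: int({p,u,s,q,r}) = {u,q}, so X∖{u,q} = {v,p,t,s,r}
cl∖int = {v,p,t,s,r}

int(A) = ∅
cl(A)  = {v,p,t,s,r}
∂A     = {v,p,t,s,r}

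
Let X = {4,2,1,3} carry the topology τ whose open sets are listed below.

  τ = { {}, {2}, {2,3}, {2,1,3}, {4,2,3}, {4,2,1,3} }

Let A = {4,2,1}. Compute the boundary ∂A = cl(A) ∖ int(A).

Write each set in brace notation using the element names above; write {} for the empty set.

{4,1,3}

opens ⊆ A: {}, {2}; union → int = {2}
complement {3}; its interior {}; cl(A) = X∖{} = {4,2,1,3}
boundary = {4,2,1,3} ∖ {2} = {4,1,3}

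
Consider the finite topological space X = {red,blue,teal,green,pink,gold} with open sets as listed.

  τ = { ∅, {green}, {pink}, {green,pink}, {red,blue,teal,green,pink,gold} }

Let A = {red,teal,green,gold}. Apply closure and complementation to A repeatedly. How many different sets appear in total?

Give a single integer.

complement {blue,pink}; its interior {pink}; cl(A) = X∖{pink} = {red,blue,teal,green,gold}
With k = closure, c = complement:
  1. A     = {red,teal,green,gold}
  2. kA    = {red,blue,teal,green,gold}
  3. cA    = {blue,pink}
  4. ckA   = {pink}
  5. kcA   = {red,blue,teal,pink,gold}
  6. ckcA  = {green}
k, c of each give nothing new

6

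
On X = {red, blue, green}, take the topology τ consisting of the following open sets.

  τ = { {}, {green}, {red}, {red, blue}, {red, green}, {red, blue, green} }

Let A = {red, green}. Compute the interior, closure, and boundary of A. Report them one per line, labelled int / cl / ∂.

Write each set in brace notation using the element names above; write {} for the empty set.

int(A) = {red, green}
cl(A)  = {red, blue, green}
∂A     = {blue}

interior: largest open inside A is {red, green} (from {}, {red}, {green}, {red, green})
cl via duality: int({blue}) = {}, so X∖{} = {red, blue, green}
cl∖int = {blue}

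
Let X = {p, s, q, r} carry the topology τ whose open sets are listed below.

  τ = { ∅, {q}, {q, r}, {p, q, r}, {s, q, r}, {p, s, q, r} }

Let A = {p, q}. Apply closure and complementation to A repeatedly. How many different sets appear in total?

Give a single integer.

6

X∖A={s, r}, int(X∖A)=∅, hence cl(A)={p, s, q, r}
Orbit (k=closure, c=complement):
  1. A     = {p, q}
  2. kA    = {p, s, q, r}
  3. cA    = {s, r}
  4. ckA   = ∅
  5. kcA   = {p, s, r}
  6. ckcA  = {q}
(closed under both — stop)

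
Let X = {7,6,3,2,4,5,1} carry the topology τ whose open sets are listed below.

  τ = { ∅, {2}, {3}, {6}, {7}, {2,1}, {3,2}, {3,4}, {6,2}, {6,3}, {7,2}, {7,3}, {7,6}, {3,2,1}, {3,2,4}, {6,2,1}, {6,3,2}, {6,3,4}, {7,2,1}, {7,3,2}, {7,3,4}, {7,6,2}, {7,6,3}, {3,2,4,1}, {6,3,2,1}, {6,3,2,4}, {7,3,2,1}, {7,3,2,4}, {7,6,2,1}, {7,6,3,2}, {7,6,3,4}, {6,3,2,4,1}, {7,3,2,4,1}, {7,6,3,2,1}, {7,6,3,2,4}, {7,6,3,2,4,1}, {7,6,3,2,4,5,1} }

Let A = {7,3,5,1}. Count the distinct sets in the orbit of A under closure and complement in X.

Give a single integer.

X∖A={6,2,4}, int(X∖A)={6,2}, hence cl(A)={7,3,4,5,1}
Orbit (k=closure, c=complement):
  1. A     = {7,3,5,1}
  2. kA    = {7,3,4,5,1}
  3. cA    = {6,2,4}
  4. ckA   = {6,2}
  5. kcA   = {6,2,4,5,1}
  6. kckA  = {6,2,5,1}
  7. ckcA  = {7,3}
  8. ckckA = {7,3,4}
  9. kckcA = {7,3,4,5}
  10. ckckcA = {6,2,1}
(closed under both — stop)

10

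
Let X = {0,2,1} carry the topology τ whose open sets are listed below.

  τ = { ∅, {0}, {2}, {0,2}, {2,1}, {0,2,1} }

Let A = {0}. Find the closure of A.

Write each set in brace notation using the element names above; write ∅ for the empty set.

X∖A={2,1}, int(X∖A)={2,1}, hence cl(A)={0}

{0}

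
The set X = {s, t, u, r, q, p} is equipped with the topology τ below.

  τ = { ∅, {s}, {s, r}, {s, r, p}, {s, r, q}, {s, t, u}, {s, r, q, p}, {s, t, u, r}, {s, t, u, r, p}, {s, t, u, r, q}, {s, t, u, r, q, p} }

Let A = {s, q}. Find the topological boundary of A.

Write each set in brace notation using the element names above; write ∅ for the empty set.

open subsets of A: ∅, {s}; so int(A) = {s}
closure: X∖int(X∖A) = X∖∅ = {s, t, u, r, q, p}
∂A = {s, t, u, r, q, p} minus {s} = {t, u, r, q, p}

{t, u, r, q, p}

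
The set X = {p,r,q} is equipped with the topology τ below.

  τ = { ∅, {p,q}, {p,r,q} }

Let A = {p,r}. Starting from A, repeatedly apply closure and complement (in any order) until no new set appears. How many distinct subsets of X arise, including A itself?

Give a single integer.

cl via duality: int({q}) = ∅, so X∖∅ = {p,r,q}
Write k for closure, c for complement:
  1. A     = {p,r}
  2. kA    = {p,r,q}
  3. cA    = {q}
  4. ckA   = ∅
applying k or c yields no new set

4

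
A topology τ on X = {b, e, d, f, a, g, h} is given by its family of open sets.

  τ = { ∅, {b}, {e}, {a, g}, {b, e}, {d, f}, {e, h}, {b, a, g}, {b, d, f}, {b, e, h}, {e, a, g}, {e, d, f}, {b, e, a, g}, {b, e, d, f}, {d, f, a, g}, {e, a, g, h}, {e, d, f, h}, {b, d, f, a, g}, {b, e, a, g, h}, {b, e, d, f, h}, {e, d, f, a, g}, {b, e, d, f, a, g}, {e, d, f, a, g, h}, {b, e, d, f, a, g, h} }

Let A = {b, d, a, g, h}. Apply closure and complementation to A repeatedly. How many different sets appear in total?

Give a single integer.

cl via duality: int({e, f}) = {e}, so X∖{e} = {b, d, f, a, g, h}
Write k for closure, c for complement:
  1. A     = {b, d, a, g, h}
  2. kA    = {b, d, f, a, g, h}
  3. cA    = {e, f}
  4. ckA   = {e}
  5. kcA   = {e, d, f, h}
  6. kckA  = {e, h}
  7. ckcA  = {b, a, g}
  8. ckckA = {b, d, f, a, g}
applying k or c yields no new set

8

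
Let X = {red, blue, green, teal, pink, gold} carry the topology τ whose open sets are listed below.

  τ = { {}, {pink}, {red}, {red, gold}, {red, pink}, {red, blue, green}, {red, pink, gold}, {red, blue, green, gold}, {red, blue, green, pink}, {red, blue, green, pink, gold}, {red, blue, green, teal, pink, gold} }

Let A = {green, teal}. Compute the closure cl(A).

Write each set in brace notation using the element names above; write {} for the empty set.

closure: X∖int(X∖A) = X∖{red, pink, gold} = {blue, green, teal}

{blue, green, teal}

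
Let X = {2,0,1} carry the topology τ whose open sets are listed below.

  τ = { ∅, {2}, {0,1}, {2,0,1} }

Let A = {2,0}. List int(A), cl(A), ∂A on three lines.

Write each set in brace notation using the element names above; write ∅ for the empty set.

interior: largest open inside A is {2} (from ∅, {2})
cl via duality: int({1}) = ∅, so X∖∅ = {2,0,1}
cl∖int = {0,1}

int(A) = {2}
cl(A)  = {2,0,1}
∂A     = {0,1}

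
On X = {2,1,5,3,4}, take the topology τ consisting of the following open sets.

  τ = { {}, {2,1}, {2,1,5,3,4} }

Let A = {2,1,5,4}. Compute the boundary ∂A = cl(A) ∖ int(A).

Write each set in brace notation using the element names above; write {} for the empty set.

{5,3,4}

opens ⊆ A: {}, {2,1}; union → int = {2,1}
complement {3}; its interior {}; cl(A) = X∖{} = {2,1,5,3,4}
boundary = {2,1,5,3,4} ∖ {2,1} = {5,3,4}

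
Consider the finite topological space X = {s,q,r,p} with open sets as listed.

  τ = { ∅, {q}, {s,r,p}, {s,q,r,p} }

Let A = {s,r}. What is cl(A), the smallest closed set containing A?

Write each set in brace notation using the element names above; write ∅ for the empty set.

closure: X∖int(X∖A) = X∖{q} = {s,r,p}

{s,r,p}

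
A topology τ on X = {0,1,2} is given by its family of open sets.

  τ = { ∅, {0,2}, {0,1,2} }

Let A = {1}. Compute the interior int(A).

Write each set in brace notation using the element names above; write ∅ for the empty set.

opens ⊆ A: ∅; union → int = ∅

∅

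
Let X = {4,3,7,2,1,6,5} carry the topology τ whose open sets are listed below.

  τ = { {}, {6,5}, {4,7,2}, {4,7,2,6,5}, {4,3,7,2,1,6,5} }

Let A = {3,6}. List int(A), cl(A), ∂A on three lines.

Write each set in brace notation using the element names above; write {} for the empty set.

U open, U⊆A: {}. int(A) = ⋃ = {}
X∖A={4,7,2,1,5}, int(X∖A)={4,7,2}, hence cl(A)={3,1,6,5}
∂A: remove int from cl → {3,1,6,5}

int(A) = {}
cl(A)  = {3,1,6,5}
∂A     = {3,1,6,5}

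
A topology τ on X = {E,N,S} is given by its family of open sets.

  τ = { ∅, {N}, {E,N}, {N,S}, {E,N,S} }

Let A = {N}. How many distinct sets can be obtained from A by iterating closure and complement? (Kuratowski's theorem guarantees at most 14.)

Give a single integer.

cl via duality: int({E,S}) = ∅, so X∖∅ = {E,N,S}
Write k for closure, c for complement:
  1. A     = {N}
  2. kA    = {E,N,S}
  3. cA    = {E,S}
  4. ckA   = ∅
applying k or c yields no new set

4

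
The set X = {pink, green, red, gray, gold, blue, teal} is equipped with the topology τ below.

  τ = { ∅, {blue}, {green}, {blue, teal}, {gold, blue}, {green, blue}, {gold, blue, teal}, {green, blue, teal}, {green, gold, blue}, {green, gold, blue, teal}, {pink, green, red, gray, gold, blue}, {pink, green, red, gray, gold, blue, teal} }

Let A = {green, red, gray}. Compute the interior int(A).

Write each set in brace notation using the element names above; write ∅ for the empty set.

{green}

U open, U⊆A: ∅, {green}. int(A) = ⋃ = {green}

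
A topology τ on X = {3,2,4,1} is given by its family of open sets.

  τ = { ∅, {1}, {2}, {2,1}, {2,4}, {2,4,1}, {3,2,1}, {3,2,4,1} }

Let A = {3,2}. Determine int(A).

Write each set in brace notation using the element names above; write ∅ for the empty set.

{2}

open subsets of A: ∅, {2}; so int(A) = {2}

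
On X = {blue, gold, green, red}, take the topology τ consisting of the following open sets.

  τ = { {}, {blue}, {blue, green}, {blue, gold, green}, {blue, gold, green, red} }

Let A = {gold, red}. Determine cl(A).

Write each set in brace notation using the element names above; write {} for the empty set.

complement {blue, green}; its interior {blue, green}; cl(A) = X∖{blue, green} = {gold, red}

{gold, red}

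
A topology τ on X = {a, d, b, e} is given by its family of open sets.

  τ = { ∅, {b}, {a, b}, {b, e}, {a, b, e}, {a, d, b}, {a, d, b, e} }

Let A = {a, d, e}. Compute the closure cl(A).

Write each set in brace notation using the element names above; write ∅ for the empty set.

cl via duality: int({b}) = {b}, so X∖{b} = {a, d, e}

{a, d, e}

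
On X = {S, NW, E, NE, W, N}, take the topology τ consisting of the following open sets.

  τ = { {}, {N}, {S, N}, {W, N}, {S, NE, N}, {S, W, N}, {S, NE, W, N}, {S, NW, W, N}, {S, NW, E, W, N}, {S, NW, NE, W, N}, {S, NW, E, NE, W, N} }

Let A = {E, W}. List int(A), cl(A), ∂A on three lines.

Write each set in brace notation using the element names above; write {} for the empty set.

int(A) = {}
cl(A)  = {NW, E, W}
∂A     = {NW, E, W}

interior: largest open inside A is {} (from {})
cl via duality: int({S, NW, NE, N}) = {S, NE, N}, so X∖{S, NE, N} = {NW, E, W}
cl∖int = {NW, E, W}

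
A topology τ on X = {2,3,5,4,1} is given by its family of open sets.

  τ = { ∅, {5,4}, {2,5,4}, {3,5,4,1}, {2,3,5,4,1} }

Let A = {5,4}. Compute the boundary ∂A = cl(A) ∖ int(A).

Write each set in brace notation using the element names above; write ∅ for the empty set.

open subsets of A: ∅, {5,4}; so int(A) = {5,4}
closure: X∖int(X∖A) = X∖∅ = {2,3,5,4,1}
∂A = {2,3,5,4,1} minus {5,4} = {2,3,1}

{2,3,1}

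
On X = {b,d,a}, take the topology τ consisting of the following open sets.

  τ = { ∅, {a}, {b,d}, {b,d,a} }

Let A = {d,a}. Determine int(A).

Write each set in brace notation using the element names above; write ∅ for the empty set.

{a}

U open, U⊆A: ∅, {a}. int(A) = ⋃ = {a}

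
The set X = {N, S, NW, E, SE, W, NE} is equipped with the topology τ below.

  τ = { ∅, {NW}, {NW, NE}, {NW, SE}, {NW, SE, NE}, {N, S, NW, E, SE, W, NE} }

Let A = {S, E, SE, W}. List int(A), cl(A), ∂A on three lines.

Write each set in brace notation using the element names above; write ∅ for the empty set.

interior: largest open inside A is ∅ (from ∅)
cl via duality: int({N, NW, NE}) = {NW, NE}, so X∖{NW, NE} = {N, S, E, SE, W}
cl∖int = {N, S, E, SE, W}

int(A) = ∅
cl(A)  = {N, S, E, SE, W}
∂A     = {N, S, E, SE, W}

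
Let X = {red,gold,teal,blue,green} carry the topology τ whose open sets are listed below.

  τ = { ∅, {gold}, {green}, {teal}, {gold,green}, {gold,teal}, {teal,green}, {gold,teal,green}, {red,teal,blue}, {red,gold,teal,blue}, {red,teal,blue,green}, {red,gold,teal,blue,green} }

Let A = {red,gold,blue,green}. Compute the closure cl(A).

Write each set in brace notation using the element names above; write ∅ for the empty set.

complement {teal}; its interior {teal}; cl(A) = X∖{teal} = {red,gold,blue,green}

{red,gold,blue,green}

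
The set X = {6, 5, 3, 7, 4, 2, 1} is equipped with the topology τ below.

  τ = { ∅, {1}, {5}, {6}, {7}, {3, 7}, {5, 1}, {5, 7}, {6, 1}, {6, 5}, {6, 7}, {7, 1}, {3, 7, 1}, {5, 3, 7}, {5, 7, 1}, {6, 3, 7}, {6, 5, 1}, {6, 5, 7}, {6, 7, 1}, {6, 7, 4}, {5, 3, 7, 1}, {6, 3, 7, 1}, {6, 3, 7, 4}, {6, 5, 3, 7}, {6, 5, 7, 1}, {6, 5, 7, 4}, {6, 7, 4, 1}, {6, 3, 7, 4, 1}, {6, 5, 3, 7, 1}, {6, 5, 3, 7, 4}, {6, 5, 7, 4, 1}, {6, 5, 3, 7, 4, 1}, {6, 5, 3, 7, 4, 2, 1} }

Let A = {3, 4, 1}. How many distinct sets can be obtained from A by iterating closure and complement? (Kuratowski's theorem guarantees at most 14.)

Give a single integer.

8

cl via duality: int({6, 5, 7, 2}) = {6, 5, 7}, so X∖{6, 5, 7} = {3, 4, 2, 1}
Write k for closure, c for complement:
  1. A     = {3, 4, 1}
  2. kA    = {3, 4, 2, 1}
  3. cA    = {6, 5, 7, 2}
  4. ckA   = {6, 5, 7}
  5. kcA   = {6, 5, 3, 7, 4, 2}
  6. ckcA  = {1}
  7. kckcA = {2, 1}
  8. ckckcA = {6, 5, 3, 7, 4}
applying k or c yields no new set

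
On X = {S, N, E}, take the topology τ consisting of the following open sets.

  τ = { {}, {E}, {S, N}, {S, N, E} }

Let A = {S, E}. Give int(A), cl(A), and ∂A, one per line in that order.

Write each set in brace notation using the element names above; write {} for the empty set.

opens ⊆ A: {}, {E}; union → int = {E}
complement {N}; its interior {}; cl(A) = X∖{} = {S, N, E}
boundary = {S, N, E} ∖ {E} = {S, N}

int(A) = {E}
cl(A)  = {S, N, E}
∂A     = {S, N}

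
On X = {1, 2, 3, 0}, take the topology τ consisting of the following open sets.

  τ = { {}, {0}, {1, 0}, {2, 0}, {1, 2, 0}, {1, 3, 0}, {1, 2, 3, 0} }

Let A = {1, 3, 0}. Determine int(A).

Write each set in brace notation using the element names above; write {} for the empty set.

U open, U⊆A: {}, {0}, {1, 0}, {1, 3, 0}. int(A) = ⋃ = {1, 3, 0}

{1, 3, 0}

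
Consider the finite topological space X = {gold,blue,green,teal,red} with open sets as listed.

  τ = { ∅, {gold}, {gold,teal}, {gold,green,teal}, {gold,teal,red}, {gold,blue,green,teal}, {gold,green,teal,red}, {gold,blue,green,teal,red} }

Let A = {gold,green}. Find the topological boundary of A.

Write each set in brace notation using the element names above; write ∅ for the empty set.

U open, U⊆A: ∅, {gold}. int(A) = ⋃ = {gold}
X∖A={blue,teal,red}, int(X∖A)=∅, hence cl(A)={gold,blue,green,teal,red}
∂A: remove int from cl → {blue,green,teal,red}

{blue,green,teal,red}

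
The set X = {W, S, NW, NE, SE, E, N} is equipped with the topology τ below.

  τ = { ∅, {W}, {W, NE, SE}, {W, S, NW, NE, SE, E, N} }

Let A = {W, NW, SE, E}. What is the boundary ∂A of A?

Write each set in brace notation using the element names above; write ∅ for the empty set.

U open, U⊆A: ∅, {W}. int(A) = ⋃ = {W}
X∖A={S, NE, N}, int(X∖A)=∅, hence cl(A)={W, S, NW, NE, SE, E, N}
∂A: remove int from cl → {S, NW, NE, SE, E, N}

{S, NW, NE, SE, E, N}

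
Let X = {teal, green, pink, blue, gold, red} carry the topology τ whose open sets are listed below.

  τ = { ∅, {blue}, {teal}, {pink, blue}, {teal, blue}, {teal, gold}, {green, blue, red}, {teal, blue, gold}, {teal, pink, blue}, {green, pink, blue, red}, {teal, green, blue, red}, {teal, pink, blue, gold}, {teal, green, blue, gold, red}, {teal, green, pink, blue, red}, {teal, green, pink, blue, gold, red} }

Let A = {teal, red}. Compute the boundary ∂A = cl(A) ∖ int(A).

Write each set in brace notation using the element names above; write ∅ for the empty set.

{green, gold, red}

open subsets of A: ∅, {teal}; so int(A) = {teal}
closure: X∖int(X∖A) = X∖{pink, blue} = {teal, green, gold, red}
∂A = {teal, green, gold, red} minus {teal} = {green, gold, red}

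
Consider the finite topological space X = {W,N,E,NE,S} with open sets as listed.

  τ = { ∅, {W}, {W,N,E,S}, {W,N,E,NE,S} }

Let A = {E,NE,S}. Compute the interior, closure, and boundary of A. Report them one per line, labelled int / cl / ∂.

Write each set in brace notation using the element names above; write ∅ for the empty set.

int(A) = ∅
cl(A)  = {N,E,NE,S}
∂A     = {N,E,NE,S}

open subsets of A: ∅; so int(A) = ∅
closure: X∖int(X∖A) = X∖{W} = {N,E,NE,S}
∂A = {N,E,NE,S} minus ∅ = {N,E,NE,S}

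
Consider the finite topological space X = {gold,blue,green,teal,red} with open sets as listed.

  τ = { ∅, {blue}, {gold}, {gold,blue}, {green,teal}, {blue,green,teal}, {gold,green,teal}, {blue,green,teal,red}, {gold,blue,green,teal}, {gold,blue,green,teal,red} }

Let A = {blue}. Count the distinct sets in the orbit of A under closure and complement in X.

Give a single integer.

4

closure: X∖int(X∖A) = X∖{gold,green,teal} = {blue,red}
Let k=closure and c=complement:
  1. A     = {blue}
  2. kA    = {blue,red}
  3. cA    = {gold,green,teal,red}
  4. ckA   = {gold,green,teal}
— saturated at 4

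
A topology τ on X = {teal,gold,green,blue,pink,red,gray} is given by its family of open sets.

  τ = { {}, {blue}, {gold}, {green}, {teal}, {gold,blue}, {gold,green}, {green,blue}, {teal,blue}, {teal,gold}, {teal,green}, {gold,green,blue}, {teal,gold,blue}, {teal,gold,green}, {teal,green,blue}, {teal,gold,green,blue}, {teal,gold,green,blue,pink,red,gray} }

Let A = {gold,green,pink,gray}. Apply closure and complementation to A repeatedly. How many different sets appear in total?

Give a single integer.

6

complement {teal,blue,red}; its interior {teal,blue}; cl(A) = X∖{teal,blue} = {gold,green,pink,red,gray}
With k = closure, c = complement:
  1. A     = {gold,green,pink,gray}
  2. kA    = {gold,green,pink,red,gray}
  3. cA    = {teal,blue,red}
  4. ckA   = {teal,blue}
  5. kcA   = {teal,blue,pink,red,gray}
  6. ckcA  = {gold,green}
k, c of each give nothing new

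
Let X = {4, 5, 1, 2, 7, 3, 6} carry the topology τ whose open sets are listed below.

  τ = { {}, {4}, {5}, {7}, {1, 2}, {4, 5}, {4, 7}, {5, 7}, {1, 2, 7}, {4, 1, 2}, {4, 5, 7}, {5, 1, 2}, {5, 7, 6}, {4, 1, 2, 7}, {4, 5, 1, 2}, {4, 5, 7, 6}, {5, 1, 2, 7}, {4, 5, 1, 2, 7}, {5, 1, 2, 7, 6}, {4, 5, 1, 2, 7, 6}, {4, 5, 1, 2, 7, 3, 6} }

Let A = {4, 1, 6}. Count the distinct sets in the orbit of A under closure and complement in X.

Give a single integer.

X∖A={5, 2, 7, 3}, int(X∖A)={5, 7}, hence cl(A)={4, 1, 2, 3, 6}
Orbit (k=closure, c=complement):
  1. A     = {4, 1, 6}
  2. kA    = {4, 1, 2, 3, 6}
  3. cA    = {5, 2, 7, 3}
  4. ckA   = {5, 7}
  5. kcA   = {5, 1, 2, 7, 3, 6}
  6. kckA  = {5, 7, 3, 6}
  7. ckcA  = {4}
  8. ckckA = {4, 1, 2}
  9. kckcA = {4, 3}
  10. kckckA = {4, 1, 2, 3}
  11. ckckcA = {5, 1, 2, 7, 6}
  12. ckckckA = {5, 7, 6}
(closed under both — stop)

12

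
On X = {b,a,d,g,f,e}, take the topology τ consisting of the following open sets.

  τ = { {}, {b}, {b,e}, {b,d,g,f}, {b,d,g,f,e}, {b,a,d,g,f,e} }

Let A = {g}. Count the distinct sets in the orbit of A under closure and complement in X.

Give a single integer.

6

cl via duality: int({b,a,d,f,e}) = {b,e}, so X∖{b,e} = {a,d,g,f}
Write k for closure, c for complement:
  1. A     = {g}
  2. kA    = {a,d,g,f}
  3. cA    = {b,a,d,f,e}
  4. ckA   = {b,e}
  5. kcA   = {b,a,d,g,f,e}
  6. ckcA  = {}
applying k or c yields no new set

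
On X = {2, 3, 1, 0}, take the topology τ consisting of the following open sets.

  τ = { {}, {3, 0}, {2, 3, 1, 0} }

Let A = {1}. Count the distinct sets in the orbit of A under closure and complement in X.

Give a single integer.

6

cl via duality: int({2, 3, 0}) = {3, 0}, so X∖{3, 0} = {2, 1}
Write k for closure, c for complement:
  1. A     = {1}
  2. kA    = {2, 1}
  3. cA    = {2, 3, 0}
  4. ckA   = {3, 0}
  5. kcA   = {2, 3, 1, 0}
  6. ckcA  = {}
applying k or c yields no new set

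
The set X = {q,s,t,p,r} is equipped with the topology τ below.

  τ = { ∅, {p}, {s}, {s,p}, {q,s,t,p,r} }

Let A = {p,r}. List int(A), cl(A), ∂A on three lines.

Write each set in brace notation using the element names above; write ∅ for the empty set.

int(A) = {p}
cl(A)  = {q,t,p,r}
∂A     = {q,t,r}

open subsets of A: ∅, {p}; so int(A) = {p}
closure: X∖int(X∖A) = X∖{s} = {q,t,p,r}
∂A = {q,t,p,r} minus {p} = {q,t,r}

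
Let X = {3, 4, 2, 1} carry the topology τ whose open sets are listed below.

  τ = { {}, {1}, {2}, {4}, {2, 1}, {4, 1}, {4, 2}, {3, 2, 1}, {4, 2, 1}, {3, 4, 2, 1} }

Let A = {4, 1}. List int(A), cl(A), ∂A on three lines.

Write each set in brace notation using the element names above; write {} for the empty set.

open subsets of A: {}, {4}, {1}, {4, 1}; so int(A) = {4, 1}
closure: X∖int(X∖A) = X∖{2} = {3, 4, 1}
∂A = {3, 4, 1} minus {4, 1} = {3}

int(A) = {4, 1}
cl(A)  = {3, 4, 1}
∂A     = {3}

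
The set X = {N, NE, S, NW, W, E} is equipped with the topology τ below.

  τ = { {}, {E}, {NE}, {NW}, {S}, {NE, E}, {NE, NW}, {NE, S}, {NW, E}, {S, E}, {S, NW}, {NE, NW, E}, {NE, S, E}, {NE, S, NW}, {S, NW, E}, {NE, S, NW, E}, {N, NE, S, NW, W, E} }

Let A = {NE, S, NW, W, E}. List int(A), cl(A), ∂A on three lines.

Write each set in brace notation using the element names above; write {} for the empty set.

int(A) = {NE, S, NW, E}
cl(A)  = {N, NE, S, NW, W, E}
∂A     = {N, W}

opens ⊆ A: {}, {S}, {NW}, {E}, {NE}, {NE, NW}, {NW, E}, {S, NW}, {S, E}, {NE, S}, {NE, E}, {NE, NW, E}, {NE, S, E}, {NE, S, NW}, {S, NW, E}, {NE, S, NW, E}; union → int = {NE, S, NW, E}
complement {N}; its interior {}; cl(A) = X∖{} = {N, NE, S, NW, W, E}
boundary = {N, NE, S, NW, W, E} ∖ {NE, S, NW, E} = {N, W}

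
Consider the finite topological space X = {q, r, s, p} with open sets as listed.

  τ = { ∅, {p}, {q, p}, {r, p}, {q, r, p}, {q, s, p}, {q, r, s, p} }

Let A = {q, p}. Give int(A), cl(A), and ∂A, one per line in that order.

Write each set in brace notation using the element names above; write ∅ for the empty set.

int(A) = {q, p}
cl(A)  = {q, r, s, p}
∂A     = {r, s}

U open, U⊆A: ∅, {p}, {q, p}. int(A) = ⋃ = {q, p}
X∖A={r, s}, int(X∖A)=∅, hence cl(A)={q, r, s, p}
∂A: remove int from cl → {r, s}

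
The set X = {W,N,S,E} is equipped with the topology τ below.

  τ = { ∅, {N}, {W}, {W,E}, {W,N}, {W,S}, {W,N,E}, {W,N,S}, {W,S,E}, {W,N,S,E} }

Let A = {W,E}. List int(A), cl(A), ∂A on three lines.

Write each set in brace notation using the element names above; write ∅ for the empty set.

int(A) = {W,E}
cl(A)  = {W,S,E}
∂A     = {S}

interior: largest open inside A is {W,E} (from ∅, {W}, {W,E})
cl via duality: int({N,S}) = {N}, so X∖{N} = {W,S,E}
cl∖int = {S}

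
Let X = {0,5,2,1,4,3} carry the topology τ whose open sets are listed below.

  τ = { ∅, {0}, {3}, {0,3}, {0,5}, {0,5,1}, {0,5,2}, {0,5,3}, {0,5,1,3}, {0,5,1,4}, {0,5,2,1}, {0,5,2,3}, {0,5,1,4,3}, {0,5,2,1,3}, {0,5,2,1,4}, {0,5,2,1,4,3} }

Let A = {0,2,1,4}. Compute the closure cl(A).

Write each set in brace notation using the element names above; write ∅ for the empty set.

{0,5,2,1,4}

closure: X∖int(X∖A) = X∖{3} = {0,5,2,1,4}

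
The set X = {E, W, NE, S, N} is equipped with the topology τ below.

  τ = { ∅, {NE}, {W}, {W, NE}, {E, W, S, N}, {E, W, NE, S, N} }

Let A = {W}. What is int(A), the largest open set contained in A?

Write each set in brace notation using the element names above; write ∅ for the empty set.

{W}

U open, U⊆A: ∅, {W}. int(A) = ⋃ = {W}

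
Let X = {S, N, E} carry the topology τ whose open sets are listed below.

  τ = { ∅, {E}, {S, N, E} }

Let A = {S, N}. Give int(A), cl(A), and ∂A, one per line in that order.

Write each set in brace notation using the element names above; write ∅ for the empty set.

U open, U⊆A: ∅. int(A) = ⋃ = ∅
X∖A={E}, int(X∖A)={E}, hence cl(A)={S, N}
∂A: remove int from cl → {S, N}

int(A) = ∅
cl(A)  = {S, N}
∂A     = {S, N}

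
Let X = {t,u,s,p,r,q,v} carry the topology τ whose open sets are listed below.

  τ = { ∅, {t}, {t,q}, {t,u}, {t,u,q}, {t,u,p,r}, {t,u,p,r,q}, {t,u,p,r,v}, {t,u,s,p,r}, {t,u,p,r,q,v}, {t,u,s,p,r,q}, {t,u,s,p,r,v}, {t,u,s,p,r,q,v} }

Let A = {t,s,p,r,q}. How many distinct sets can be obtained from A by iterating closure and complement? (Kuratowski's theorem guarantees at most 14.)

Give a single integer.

cl via duality: int({u,v}) = ∅, so X∖∅ = {t,u,s,p,r,q,v}
Write k for closure, c for complement:
  1. A     = {t,s,p,r,q}
  2. kA    = {t,u,s,p,r,q,v}
  3. cA    = {u,v}
  4. ckA   = ∅
  5. kcA   = {u,s,p,r,v}
  6. ckcA  = {t,q}
applying k or c yields no new set

6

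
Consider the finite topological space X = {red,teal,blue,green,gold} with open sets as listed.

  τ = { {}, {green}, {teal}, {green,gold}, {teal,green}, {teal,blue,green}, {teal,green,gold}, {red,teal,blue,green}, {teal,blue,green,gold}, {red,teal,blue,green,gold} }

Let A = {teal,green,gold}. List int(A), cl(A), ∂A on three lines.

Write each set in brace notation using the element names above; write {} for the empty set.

int(A) = {teal,green,gold}
cl(A)  = {red,teal,blue,green,gold}
∂A     = {red,blue}

interior: largest open inside A is {teal,green,gold} (from {}, {teal}, {green}, {green,gold}, {teal,green}, {teal,green,gold})
cl via duality: int({red,blue}) = {}, so X∖{} = {red,teal,blue,green,gold}
cl∖int = {red,blue}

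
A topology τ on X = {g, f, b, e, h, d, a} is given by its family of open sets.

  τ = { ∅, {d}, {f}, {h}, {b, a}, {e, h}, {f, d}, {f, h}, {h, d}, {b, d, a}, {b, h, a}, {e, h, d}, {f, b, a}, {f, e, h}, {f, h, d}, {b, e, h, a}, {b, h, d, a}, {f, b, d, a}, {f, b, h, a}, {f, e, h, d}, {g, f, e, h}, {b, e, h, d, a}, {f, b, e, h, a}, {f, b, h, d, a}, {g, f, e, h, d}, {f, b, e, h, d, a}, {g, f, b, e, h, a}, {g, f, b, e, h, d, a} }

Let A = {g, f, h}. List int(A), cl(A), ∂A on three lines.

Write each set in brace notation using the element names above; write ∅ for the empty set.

int(A) = {f, h}
cl(A)  = {g, f, e, h}
∂A     = {g, e}

U open, U⊆A: ∅, {f}, {h}, {f, h}. int(A) = ⋃ = {f, h}
X∖A={b, e, d, a}, int(X∖A)={b, d, a}, hence cl(A)={g, f, e, h}
∂A: remove int from cl → {g, e}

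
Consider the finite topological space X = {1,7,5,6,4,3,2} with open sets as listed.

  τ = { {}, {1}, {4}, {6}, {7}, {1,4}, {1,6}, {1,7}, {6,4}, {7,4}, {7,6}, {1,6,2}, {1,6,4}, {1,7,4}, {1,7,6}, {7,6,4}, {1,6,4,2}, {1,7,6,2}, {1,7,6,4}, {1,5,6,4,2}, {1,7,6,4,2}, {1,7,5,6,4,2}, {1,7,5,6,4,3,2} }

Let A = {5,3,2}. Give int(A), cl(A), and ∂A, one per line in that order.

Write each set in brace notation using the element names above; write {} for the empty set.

int(A) = {}
cl(A)  = {5,3,2}
∂A     = {5,3,2}

U open, U⊆A: {}. int(A) = ⋃ = {}
X∖A={1,7,6,4}, int(X∖A)={1,7,6,4}, hence cl(A)={5,3,2}
∂A: remove int from cl → {5,3,2}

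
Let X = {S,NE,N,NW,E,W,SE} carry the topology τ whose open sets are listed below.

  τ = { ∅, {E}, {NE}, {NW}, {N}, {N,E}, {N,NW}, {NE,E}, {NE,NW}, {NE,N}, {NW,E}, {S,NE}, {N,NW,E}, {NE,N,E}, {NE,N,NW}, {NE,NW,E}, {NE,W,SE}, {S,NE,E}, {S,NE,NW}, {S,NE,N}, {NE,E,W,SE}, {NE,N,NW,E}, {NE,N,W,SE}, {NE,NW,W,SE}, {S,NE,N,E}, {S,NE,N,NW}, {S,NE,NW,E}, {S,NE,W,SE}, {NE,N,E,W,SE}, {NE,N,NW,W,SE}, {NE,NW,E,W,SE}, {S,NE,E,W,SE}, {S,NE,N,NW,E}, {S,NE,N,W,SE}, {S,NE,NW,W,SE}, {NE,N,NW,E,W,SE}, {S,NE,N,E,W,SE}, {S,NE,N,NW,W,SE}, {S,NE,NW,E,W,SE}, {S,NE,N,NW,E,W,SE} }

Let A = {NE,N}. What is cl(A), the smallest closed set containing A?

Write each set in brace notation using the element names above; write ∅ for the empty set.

complement {S,NW,E,W,SE}; its interior {NW,E}; cl(A) = X∖{NW,E} = {S,NE,N,W,SE}

{S,NE,N,W,SE}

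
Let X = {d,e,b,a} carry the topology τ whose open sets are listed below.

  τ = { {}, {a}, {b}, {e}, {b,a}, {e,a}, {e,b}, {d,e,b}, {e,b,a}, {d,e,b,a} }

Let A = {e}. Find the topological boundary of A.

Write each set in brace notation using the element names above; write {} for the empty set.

{d}

open subsets of A: {}, {e}; so int(A) = {e}
closure: X∖int(X∖A) = X∖{b,a} = {d,e}
∂A = {d,e} minus {e} = {d}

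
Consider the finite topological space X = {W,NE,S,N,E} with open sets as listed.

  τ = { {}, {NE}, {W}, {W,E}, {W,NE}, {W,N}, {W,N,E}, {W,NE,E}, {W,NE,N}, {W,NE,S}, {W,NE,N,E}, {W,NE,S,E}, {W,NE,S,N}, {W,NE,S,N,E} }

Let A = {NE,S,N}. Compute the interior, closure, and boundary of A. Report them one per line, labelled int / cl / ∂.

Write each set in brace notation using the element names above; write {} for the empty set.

U open, U⊆A: {}, {NE}. int(A) = ⋃ = {NE}
X∖A={W,E}, int(X∖A)={W,E}, hence cl(A)={NE,S,N}
∂A: remove int from cl → {S,N}

int(A) = {NE}
cl(A)  = {NE,S,N}
∂A     = {S,N}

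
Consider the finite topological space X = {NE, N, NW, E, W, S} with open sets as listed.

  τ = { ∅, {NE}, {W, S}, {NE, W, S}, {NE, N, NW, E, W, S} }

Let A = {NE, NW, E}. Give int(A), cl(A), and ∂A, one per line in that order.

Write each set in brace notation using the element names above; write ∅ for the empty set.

opens ⊆ A: ∅, {NE}; union → int = {NE}
complement {N, W, S}; its interior {W, S}; cl(A) = X∖{W, S} = {NE, N, NW, E}
boundary = {NE, N, NW, E} ∖ {NE} = {N, NW, E}

int(A) = {NE}
cl(A)  = {NE, N, NW, E}
∂A     = {N, NW, E}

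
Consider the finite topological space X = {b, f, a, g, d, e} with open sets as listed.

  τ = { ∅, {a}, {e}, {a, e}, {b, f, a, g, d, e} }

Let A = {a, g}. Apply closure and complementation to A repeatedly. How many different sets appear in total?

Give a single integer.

closure: X∖int(X∖A) = X∖{e} = {b, f, a, g, d}
Let k=closure and c=complement:
  1. A     = {a, g}
  2. kA    = {b, f, a, g, d}
  3. cA    = {b, f, d, e}
  4. ckA   = {e}
  5. kcA   = {b, f, g, d, e}
  6. ckcA  = {a}
— saturated at 6

6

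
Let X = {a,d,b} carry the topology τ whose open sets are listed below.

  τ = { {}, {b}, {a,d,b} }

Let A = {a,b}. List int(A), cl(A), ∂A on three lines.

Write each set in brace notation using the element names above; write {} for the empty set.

int(A) = {b}
cl(A)  = {a,d,b}
∂A     = {a,d}

open subsets of A: {}, {b}; so int(A) = {b}
closure: X∖int(X∖A) = X∖{} = {a,d,b}
∂A = {a,d,b} minus {b} = {a,d}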